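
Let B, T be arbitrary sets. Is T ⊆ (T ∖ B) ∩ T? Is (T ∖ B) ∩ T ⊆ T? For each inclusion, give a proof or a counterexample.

(⊆) This inclusion fails. Take B = {1}, T = {1}; then 1 ∈ T but 1 ∉ (T ∖ B) ∩ T.

(⊇) Let x ∈ (T ∖ B) ∩ T. Then x ∈ T and x ∉ B, from which x ∈ T.

(⊆) fails; (⊇) holds.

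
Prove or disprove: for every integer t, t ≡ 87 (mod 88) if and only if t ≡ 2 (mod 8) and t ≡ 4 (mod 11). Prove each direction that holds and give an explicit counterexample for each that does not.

(⟹) This fails: t = 87 gives 87 ≡ 87 (mod 88) but 87 ≡ 7 (mod 8), so the conjunction on the right does not hold.

(⟸) This fails: t = 26 satisfies both congruences on the right (26 ≡ 2 mod 8 and 26 ≡ 4 mod 11) yet 26 ≡ 26 (mod 88), not 87.

Neither direction holds.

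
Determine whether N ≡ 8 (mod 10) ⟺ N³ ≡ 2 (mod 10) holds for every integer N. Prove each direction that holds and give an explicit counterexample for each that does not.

Both implications hold.

(←) For the converse, argue contrapositively. If N ≢ 8 (mod 10), then N is congruent to one of 0, 1, 2, 3, 4, 5, 6, 7, 9 modulo 10, and these give N³ ≡ 0, 1, 8, 7, 4, 5, 6, 3, 9 respectively — never 2.

(→) Suppose N ≡ 8 (mod 10). Write N = 10j + 8. Then (10j + 8)³ = 1000j³ + 2400j² + 1920j + 512 = 10(100j³ + 240j² + 192j + 51) + 2, so N³ ≡ 2 (mod 10).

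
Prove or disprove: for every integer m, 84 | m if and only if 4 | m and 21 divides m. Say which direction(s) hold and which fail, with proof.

Equivalent; both directions hold.

(⇐) Suppose 4 ∣ m and 21 ∣ m. Any common multiple of 4 and 21 is a multiple of their lcm; here gcd(4, 21) = 1, so lcm(4, 21) = 4·21 = 84, so 84 ∣ m.

(⇒) If 84 ∣ m, write m = 84q. Since 84 = 21·4, m = 4·(21q), so 4 ∣ m; and since 84 = 4·21, m = 21·(4q), so 21 ∣ m.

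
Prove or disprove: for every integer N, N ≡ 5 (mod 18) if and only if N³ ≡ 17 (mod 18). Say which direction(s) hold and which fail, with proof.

Converse. This fails: take N = 11. Then 11³ = 1331 ≡ 17 (mod 18), yet 11 ≡ 11 (mod 18), not 5.

Forward direction. Suppose N ≡ 5 (mod 18). Write N = 18j + 5. Then (18j + 5)³ = 5832j³ + 4860j² + 1350j + 125 = 18(324j³ + 270j² + 75j + 6) + 17, so N³ ≡ 17 (mod 18).

Not equivalent: only (⇒) holds.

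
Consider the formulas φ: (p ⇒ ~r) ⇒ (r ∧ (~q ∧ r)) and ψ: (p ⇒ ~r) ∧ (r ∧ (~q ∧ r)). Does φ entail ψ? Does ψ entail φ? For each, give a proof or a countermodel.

Not equivalent: only (⇐) holds.

(→) This fails. Under r = T, p = T, q = F, the left side is true but the right side is false.

(←) Assume the antecedent. If r is true, the antecedent forces (r = T, p = F, q = F), and (p ⇒ ~r) ⇒ (r ∧ (~q ∧ r)) holds there. If r is false, the antecedent cannot hold. Either way (p ⇒ ~r) ⇒ (r ∧ (~q ∧ r)) holds.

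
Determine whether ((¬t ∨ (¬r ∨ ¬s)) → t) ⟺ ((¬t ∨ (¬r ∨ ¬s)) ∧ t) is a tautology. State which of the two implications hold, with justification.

Forward direction. This fails. Under s = T, t = T, r = T, the left side is true but the right side is false.

Converse. Assume the antecedent. If s is true, the antecedent forces (s = T, t = T, r = F), and (¬t ∨ (¬r ∨ ¬s)) → t holds there. If s is false, the antecedent forces (s = F, t = T, r = F) or (s = F, t = T, r = T), and (¬t ∨ (¬r ∨ ¬s)) → t holds there. Either way (¬t ∨ (¬r ∨ ¬s)) → t holds.

The forward direction fails; the converse holds.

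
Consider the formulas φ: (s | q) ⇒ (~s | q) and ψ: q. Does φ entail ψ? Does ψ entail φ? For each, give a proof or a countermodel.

The forward direction fails; the converse holds.

(←) Assume the antecedent. If s is true, the antecedent forces (s = T, q = T), and (s | q) ⇒ (~s | q) holds there. If s is false, (s | q) ⇒ (~s | q) reduces to true regardless of the other variables. Either way (s | q) ⇒ (~s | q) holds.

(→) This fails. Under s = F, q = F, the left side is true but the right side is false.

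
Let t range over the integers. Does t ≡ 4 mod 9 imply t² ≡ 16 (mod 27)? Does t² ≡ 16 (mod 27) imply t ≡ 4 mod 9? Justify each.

Neither implication holds.

Forward direction. This fails: take t = 13. Then 13 ≡ 4 (mod 9), but 13² = 169 ≡ 7 (mod 27), not 16.

Converse. This fails: take t = 23. Then 23² = 529 ≡ 16 (mod 27), yet 23 ≡ 5 (mod 9), not 4.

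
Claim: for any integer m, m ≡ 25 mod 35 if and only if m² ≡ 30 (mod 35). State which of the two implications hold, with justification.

Converse. This fails: take m = 10. Then 10² = 100 ≡ 30 (mod 35), yet 10 ≡ 10 (mod 35), not 25.

Forward direction. Suppose m ≡ 25 mod 35. Write m = 35j + 25. Then (35j + 25)² = 1225j² + 1750j + 625 = 35(35j² + 50j + 17) + 30, so m² ≡ 30 (mod 35).

Only the forward direction holds.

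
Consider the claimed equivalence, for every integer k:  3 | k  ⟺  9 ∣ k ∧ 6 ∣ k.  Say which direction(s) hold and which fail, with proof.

The forward direction fails; the converse holds.

Converse. Suppose 9 ∣ k and 6 ∣ k. Any common multiple of 9 and 6 is a multiple of their lcm; here lcm(9, 6) = 9·6/gcd(9, 6) = 54/3 = 18, so 18 ∣ k. Since 3 ∣ 18, it follows that 3 ∣ k.

Forward direction. This fails: take k = 3. Certainly 3 ∣ 3, but 9 ∤ 3.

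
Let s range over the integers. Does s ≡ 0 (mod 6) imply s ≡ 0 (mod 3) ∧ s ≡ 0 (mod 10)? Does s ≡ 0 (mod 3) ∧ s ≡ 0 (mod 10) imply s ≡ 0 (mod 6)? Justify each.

[⇒] This fails: s = 6 gives 6 ≡ 0 (mod 6) but 6 ≡ 6 (mod 10), so the conjunction on the right does not hold.

[⇐] Conversely, if s ≡ 0 (mod 3) and s ≡ 0 (mod 10), then by the Chinese remainder theorem s ≡ 0 (mod 30). Since 0 ≡ 0 (mod 6) and 6 ∣ 30, we get s ≡ 0 (mod 6).

The forward direction fails; the converse holds.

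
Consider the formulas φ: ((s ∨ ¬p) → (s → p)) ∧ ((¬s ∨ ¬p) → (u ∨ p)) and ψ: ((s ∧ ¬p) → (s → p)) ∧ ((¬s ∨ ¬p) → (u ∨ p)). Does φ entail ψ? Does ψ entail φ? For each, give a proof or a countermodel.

The biconditional holds.

(⇒) Assume the antecedent. If p is true, the consequent reduces to true regardless of the other variables. If p is false, the antecedent forces (s = F, u = T, p = F), and the consequent holds there. Either way the consequent holds.

(⇐) Assume the antecedent. If p is true, the consequent reduces to true regardless of the other variables. If p is false, the antecedent forces (s = F, u = T, p = F), and the consequent holds there. Either way the consequent holds.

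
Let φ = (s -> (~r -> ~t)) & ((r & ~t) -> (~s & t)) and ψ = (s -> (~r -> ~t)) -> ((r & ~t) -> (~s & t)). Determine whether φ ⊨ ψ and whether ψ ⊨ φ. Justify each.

(⇒) Assume the antecedent. If t is true, the consequent reduces to true regardless of the other variables. If t is false, the antecedent forces (s = F, t = F, r = F) or (s = T, t = F, r = F), and the consequent holds there. Either way the consequent holds.

(⇐) This fails. Under s = T, t = T, r = F, the left side is false but the right side is true.

Not equivalent: only (⇒) holds.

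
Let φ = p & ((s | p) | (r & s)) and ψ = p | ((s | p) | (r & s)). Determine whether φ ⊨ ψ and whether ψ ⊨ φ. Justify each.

The forward direction holds; the converse fails.

(⇒) Assume the antecedent. If r is true, the antecedent forces (r = T, p = T, s = F) or (r = T, p = T, s = T), and p | ((s | p) | (r & s)) holds there. If r is false, the antecedent forces (r = F, p = T, s = F) or (r = F, p = T, s = T), and p | ((s | p) | (r & s)) holds there. Either way p | ((s | p) | (r & s)) holds.

(⇐) This fails. Under r = F, p = F, s = T, the left side is false but the right side is true.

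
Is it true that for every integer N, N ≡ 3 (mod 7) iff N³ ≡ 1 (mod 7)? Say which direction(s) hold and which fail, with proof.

(⟹) This fails: take N = 3. Then 3 ≡ 3 (mod 7), but 3³ = 27 ≡ 6 (mod 7), not 1.

(⟸) This fails: take N = 1. Then 1³ = 1 ≡ 1 (mod 7), yet 1 ≡ 1 (mod 7), not 3.

Neither implication holds.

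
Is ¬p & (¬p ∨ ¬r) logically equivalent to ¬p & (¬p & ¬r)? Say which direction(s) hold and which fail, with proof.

Only the reverse direction holds.

(→) This fails. Under r = T, p = F, the left side is true but the right side is false.

(←) Assume the antecedent. If r is true, the antecedent cannot hold. If r is false, the antecedent forces (r = F, p = F), and ¬p & (¬p ∨ ¬r) holds there. Either way ¬p & (¬p ∨ ¬r) holds.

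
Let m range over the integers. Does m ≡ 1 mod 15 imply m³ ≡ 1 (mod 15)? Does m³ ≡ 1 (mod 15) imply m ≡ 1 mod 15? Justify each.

(⇒) Suppose m ≡ 1 mod 15. Write m = 15j + 1. Then (15j + 1)³ = 3375j³ + 675j² + 45j + 1 = 15(225j³ + 45j² + 3j) + 1, so m³ ≡ 1 (mod 15).

(⇐) Conversely, suppose m³ ≡ 1 (mod 15). The only residue r in {0, …, 14} with r³ ≡ 1 (mod 15) is r = 1, so m ≡ 1 (mod 15).

Both directions hold; the statement is true.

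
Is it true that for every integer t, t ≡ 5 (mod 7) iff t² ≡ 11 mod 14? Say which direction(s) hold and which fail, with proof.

(⇒) fails and (⇐) fails.

(→) This fails: take t = 12. Then 12 ≡ 5 (mod 7), but 12² = 144 ≡ 4 (mod 14), not 11.

(←) This fails: take t = 9. Then 9² = 81 ≡ 11 (mod 14), yet 9 ≡ 2 (mod 7), not 5.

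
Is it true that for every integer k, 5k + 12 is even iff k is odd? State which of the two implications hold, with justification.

(⇒) This fails: k = 0 gives 5k + 12 = 12, which is even, but 0 is even, not odd.

(⇐) This also fails: k = 3 is odd, but 5k + 12 = 27 is odd, not even.

Neither direction holds.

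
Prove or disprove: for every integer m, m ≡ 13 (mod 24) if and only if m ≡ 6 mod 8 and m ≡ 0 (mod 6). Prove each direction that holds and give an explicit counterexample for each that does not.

(⇒) fails and (⇐) fails.

(⟹) This fails: m = 13 gives 13 ≡ 13 (mod 24) but 13 ≡ 5 (mod 8), so the conjunction on the right does not hold.

(⟸) This fails: m = 6 satisfies both congruences on the right (6 ≡ 6 mod 8 and 6 ≡ 0 mod 6) yet 6 ≡ 6 (mod 24), not 13.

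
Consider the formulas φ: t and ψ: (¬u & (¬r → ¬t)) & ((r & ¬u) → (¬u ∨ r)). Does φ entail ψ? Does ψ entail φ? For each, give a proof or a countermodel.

[⇒] This fails. Under u = F, r = F, t = T, the left side is true but the right side is false.

[⇐] This fails. Under u = F, r = F, t = F, the left side is false but the right side is true.

(⇒) fails and (⇐) fails.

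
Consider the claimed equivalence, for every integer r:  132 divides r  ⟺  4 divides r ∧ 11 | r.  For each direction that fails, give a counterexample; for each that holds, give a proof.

Only the forward direction holds.

Forward direction. If 132 ∣ r, write r = 132q. Since 132 = 33·4, r = 4·(33q), so 4 ∣ r; and since 132 = 12·11, r = 11·(12q), so 11 ∣ r.

Converse. This fails: take r = 44. Both 4 ∣ 44 and 11 ∣ 44, yet 44 is not a multiple of 132 (since 44 = 0·132 + 44), so 132 ∤ 44.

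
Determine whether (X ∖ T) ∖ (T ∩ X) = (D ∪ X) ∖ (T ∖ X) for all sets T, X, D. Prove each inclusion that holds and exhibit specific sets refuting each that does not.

Only the forward inclusion holds.

(⟸) This inclusion fails. Take T = {1}, X = {1}, D = ∅; then 1 ∈ (D ∪ X) ∖ (T ∖ X) but 1 ∉ (X ∖ T) ∖ (T ∩ X).

(⟹) Let x ∈ (X ∖ T) ∖ (T ∩ X). Then either x ∈ X and x ∉ T, D; or x ∈ X ∩ D and x ∉ T. In each case x ∈ (D ∪ X) ∖ (T ∖ X), so (X ∖ T) ∖ (T ∩ X) ⊆ (D ∪ X) ∖ (T ∖ X).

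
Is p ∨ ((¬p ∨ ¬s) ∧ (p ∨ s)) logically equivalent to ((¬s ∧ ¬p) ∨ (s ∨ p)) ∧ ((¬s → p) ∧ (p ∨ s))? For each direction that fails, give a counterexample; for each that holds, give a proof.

[⇒] Assume the antecedent. If s is true, the consequent reduces to true regardless of the other variables. If s is false, the antecedent forces (s = F, p = T), and the consequent holds there. Either way the consequent holds.

[⇐] Assume the antecedent. If s is true, p ∨ ((¬p ∨ ¬s) ∧ (p ∨ s)) reduces to true regardless of the other variables. If s is false, the antecedent forces (s = F, p = T), and p ∨ ((¬p ∨ ¬s) ∧ (p ∨ s)) holds there. Either way p ∨ ((¬p ∨ ¬s) ∧ (p ∨ s)) holds.

The biconditional holds.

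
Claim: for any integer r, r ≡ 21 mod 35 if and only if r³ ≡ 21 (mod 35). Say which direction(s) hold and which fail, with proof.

Both directions hold.

Forward direction. Suppose r ≡ 21 mod 35. Write r = 35j + 21. Then (35j + 21)³ = 42875j³ + 77175j² + 46305j + 9261 = 35(1225j³ + 2205j² + 1323j + 264) + 21, so r³ ≡ 21 (mod 35).

Converse. Suppose r³ ≡ 21 (mod 35). The only residue r in {0, …, 34} with r³ ≡ 21 (mod 35) is r = 21, so r ≡ 21 (mod 35).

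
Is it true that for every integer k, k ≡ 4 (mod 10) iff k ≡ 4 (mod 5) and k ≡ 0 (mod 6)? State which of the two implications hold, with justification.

Only the reverse direction holds.

[⇐] If k ≡ 4 (mod 5) and k ≡ 0 (mod 6), then by the Chinese remainder theorem k ≡ 24 (mod 30). Since 24 ≡ 4 (mod 10) and 10 ∣ 30, we get k ≡ 4 (mod 10).

[⇒] This fails: k = 4 gives 4 ≡ 4 (mod 10) but 4 ≡ 4 (mod 6), so the conjunction on the right does not hold.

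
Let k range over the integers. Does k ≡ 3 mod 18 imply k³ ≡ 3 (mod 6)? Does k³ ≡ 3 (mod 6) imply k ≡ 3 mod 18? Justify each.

The forward direction holds; the converse fails.

Forward direction. Suppose k ≡ 3 (mod 18). Then k³ ≡ 3³ = 27 (mod 18), and since 6 ∣ 18, also k³ ≡ 3 (mod 6).

Converse. This fails: take k = 9. Then 9³ = 729 ≡ 3 (mod 6), yet 9 ≡ 9 (mod 18), not 3.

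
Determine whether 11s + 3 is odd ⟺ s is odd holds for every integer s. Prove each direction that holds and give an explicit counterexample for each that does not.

(⟹) This fails: s = 6 gives 11s + 3 = 69, which is odd, but 6 is even, not odd.

(⟸) This also fails: s = 3 is odd, but 11s + 3 = 36 is even, not odd.

Both directions fail.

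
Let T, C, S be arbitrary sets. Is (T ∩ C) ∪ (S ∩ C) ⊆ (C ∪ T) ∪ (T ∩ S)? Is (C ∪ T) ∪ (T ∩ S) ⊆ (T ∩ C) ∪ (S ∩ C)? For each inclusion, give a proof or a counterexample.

(⊆) Let x ∈ (T ∩ C) ∪ (S ∩ C). Then either x ∈ T ∩ C and x ∉ S; or x ∈ C ∩ S and x ∉ T; or x ∈ T ∩ C ∩ S. In each case x ∈ (C ∪ T) ∪ (T ∩ S), so (T ∩ C) ∪ (S ∩ C) ⊆ (C ∪ T) ∪ (T ∩ S).

(⊇) This inclusion fails. Take T = {1}, C = ∅, S = ∅; then 1 ∈ (C ∪ T) ∪ (T ∩ S) but 1 ∉ (T ∩ C) ∪ (S ∩ C).

The sets are not equal: only the forward inclusion holds.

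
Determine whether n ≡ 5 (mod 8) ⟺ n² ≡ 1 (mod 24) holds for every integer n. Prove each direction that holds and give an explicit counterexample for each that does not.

[⇒] This fails: take n = 21. Then 21 ≡ 5 (mod 8), but 21² = 441 ≡ 9 (mod 24), not 1.

[⇐] This fails: take n = 1. Then 1² = 1 ≡ 1 (mod 24), yet 1 ≡ 1 (mod 8), not 5.

Both directions fail.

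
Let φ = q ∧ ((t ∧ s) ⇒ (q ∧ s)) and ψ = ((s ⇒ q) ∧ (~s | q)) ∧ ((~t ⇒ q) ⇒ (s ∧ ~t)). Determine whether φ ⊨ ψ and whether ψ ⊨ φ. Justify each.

Neither direction holds.

(→) This fails. Under q = T, s = F, t = F, the left side is true but the right side is false.

(←) This fails. Under q = F, s = F, t = F, the left side is false but the right side is true.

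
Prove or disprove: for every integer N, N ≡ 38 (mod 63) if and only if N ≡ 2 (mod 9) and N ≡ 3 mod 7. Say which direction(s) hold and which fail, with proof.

Both directions hold.

[⇐] If N ≡ 2 (mod 9) and N ≡ 3 (mod 7), then by the Chinese remainder theorem N ≡ 38 (mod 63). This is exactly N ≡ 38 (mod 63).

[⇒] Suppose N ≡ 38 (mod 63); write N = 63j + 38. Since 9 ∣ 63, reducing mod 9 gives N ≡ 38 ≡ 2 (mod 9); since 7 ∣ 63, reducing mod 7 gives N ≡ 38 ≡ 3 (mod 7).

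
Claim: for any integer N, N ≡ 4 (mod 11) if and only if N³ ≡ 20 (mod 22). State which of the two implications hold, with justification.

[⇐] The residues r modulo 22 with r³ ≡ 20 (mod 22) are exactly {4}, and each is ≡ 4 (mod 11).

[⇒] This fails: take N = 15. Then 15 ≡ 4 (mod 11), but 15³ = 3375 ≡ 9 (mod 22), not 20.

Not equivalent: only (⇐) holds.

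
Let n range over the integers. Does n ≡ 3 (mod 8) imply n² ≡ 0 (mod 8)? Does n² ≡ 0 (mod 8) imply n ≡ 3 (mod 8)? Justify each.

(⇒) fails and (⇐) fails.

Forward direction. This fails: take n = 3. Then 3 ≡ 3 (mod 8), but 3² = 9 ≡ 1 (mod 8), not 0.

Converse. This fails: take n = 0. Then 0² = 0 ≡ 0 (mod 8), yet 0 ≡ 0 (mod 8), not 3.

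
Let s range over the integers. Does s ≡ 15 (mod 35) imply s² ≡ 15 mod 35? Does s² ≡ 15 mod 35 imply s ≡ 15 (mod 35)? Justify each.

The forward direction holds; the converse fails.

(⇒) Suppose s ≡ 15 (mod 35). Write s = 35j + 15. Then (35j + 15)² = 1225j² + 1050j + 225 = 35(35j² + 30j + 6) + 15, so s² ≡ 15 (mod 35).

(⇐) This fails: take s = 20. Then 20² = 400 ≡ 15 (mod 35), yet 20 ≡ 20 (mod 35), not 15.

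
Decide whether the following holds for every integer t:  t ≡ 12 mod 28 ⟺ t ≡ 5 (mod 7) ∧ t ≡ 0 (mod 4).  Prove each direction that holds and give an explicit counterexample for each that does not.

The biconditional holds.

(→) Suppose t ≡ 12 (mod 28); write t = 28j + 12. Since 7 ∣ 28, reducing mod 7 gives t ≡ 12 ≡ 5 (mod 7); since 4 ∣ 28, reducing mod 4 gives t ≡ 12 ≡ 0 (mod 4).

(←) Conversely, if t ≡ 5 (mod 7) and t ≡ 0 (mod 4), then by the Chinese remainder theorem t ≡ 12 (mod 28). This is exactly t ≡ 12 (mod 28).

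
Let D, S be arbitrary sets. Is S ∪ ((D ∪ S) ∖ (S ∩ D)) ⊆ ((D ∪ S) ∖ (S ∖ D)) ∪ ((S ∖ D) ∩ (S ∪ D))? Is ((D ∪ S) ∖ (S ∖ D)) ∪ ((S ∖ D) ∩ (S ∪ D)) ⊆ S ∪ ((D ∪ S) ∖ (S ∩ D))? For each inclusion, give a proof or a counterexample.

Forward inclusion. Let x ∈ S ∪ ((D ∪ S) ∖ (S ∩ D)). Then either x ∈ D and x ∉ S; or x ∈ S and x ∉ D; or x ∈ D ∩ S. In each case x ∈ ((D ∪ S) ∖ (S ∖ D)) ∪ ((S ∖ D) ∩ (S ∪ D)), so S ∪ ((D ∪ S) ∖ (S ∩ D)) ⊆ ((D ∪ S) ∖ (S ∖ D)) ∪ ((S ∖ D) ∩ (S ∪ D)).

Reverse inclusion. Let x ∈ ((D ∪ S) ∖ (S ∖ D)) ∪ ((S ∖ D) ∩ (S ∪ D)). Then either x ∈ D and x ∉ S; or x ∈ S and x ∉ D; or x ∈ D ∩ S. In each case x ∈ S ∪ ((D ∪ S) ∖ (S ∩ D)), so ((D ∪ S) ∖ (S ∖ D)) ∪ ((S ∖ D) ∩ (S ∪ D)) ⊆ S ∪ ((D ∪ S) ∖ (S ∩ D)).

Both inclusions hold.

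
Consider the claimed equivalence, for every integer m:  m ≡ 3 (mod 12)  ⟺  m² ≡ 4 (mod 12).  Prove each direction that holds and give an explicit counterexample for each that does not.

Both directions fail.

(→) This fails: take m = 3. Then 3 ≡ 3 (mod 12), but 3² = 9 ≡ 9 (mod 12), not 4.

(←) This fails: take m = 2. Then 2² = 4 ≡ 4 (mod 12), yet 2 ≡ 2 (mod 12), not 3.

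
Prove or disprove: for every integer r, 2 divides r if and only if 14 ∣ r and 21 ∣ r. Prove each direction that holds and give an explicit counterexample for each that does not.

(→) This fails: take r = 2. Certainly 2 ∣ 2, but 14 ∤ 2.

(←) Suppose 14 ∣ r and 21 ∣ r. Any common multiple of 14 and 21 is a multiple of their lcm; here lcm(14, 21) = 14·21/gcd(14, 21) = 294/7 = 42, so 42 ∣ r. Since 2 ∣ 42, it follows that 2 ∣ r.

Not equivalent: only (⇐) holds.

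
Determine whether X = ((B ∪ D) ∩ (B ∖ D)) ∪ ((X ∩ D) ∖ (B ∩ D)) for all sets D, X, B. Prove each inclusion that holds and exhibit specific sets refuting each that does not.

(⊆) fails and (⊇) fails.

Forward inclusion. This inclusion fails. Take D = ∅, X = {1}, B = ∅; then 1 ∈ X but 1 ∉ ((B ∪ D) ∩ (B ∖ D)) ∪ ((X ∩ D) ∖ (B ∩ D)).

Reverse inclusion. This inclusion fails. Take D = ∅, X = ∅, B = {1}; then 1 ∈ ((B ∪ D) ∩ (B ∖ D)) ∪ ((X ∩ D) ∖ (B ∩ D)) but 1 ∉ X.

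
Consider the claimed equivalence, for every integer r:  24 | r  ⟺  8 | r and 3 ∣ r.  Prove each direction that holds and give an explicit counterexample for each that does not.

The biconditional holds.

(→) If 24 ∣ r, write r = 24q. Since 24 = 3·8, r = 8·(3q), so 8 ∣ r; and since 24 = 8·3, r = 3·(8q), so 3 ∣ r.

(←) Suppose 8 ∣ r and 3 ∣ r. Any common multiple of 8 and 3 is a multiple of their lcm; here gcd(8, 3) = 1, so lcm(8, 3) = 8·3 = 24, so 24 ∣ r.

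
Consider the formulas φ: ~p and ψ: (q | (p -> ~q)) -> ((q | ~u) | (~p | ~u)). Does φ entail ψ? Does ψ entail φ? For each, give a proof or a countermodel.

Only the forward implication holds.

[⇒] Assume the antecedent. If u is true, the antecedent forces (u = T, p = F, q = F) or (u = T, p = F, q = T), and the consequent holds there. If u is false, the consequent reduces to true regardless of the other variables. Either way the consequent holds.

[⇐] This fails. Under u = F, p = T, q = F, the left side is false but the right side is true.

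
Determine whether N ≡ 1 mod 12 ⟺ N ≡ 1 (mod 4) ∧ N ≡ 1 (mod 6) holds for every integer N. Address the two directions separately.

[⇐] If N ≡ 1 (mod 4) and N ≡ 1 (mod 6), then by the Chinese remainder theorem N ≡ 1 (mod 12). This is exactly N ≡ 1 (mod 12).

[⇒] Suppose N ≡ 1 (mod 12); write N = 12j + 1. Since 4 ∣ 12, reducing mod 4 gives N ≡ 1 (mod 4); since 6 ∣ 12, reducing mod 6 gives N ≡ 1 (mod 6).

Both implications hold.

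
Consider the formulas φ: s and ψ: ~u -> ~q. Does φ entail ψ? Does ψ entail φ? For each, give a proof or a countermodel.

(⇒) This fails. Under u = F, q = T, s = T, the left side is true but the right side is false.

(⇐) This fails. Under u = F, q = F, s = F, the left side is false but the right side is true.

Neither implication holds.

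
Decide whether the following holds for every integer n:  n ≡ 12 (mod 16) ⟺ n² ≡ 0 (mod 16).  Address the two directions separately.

Only the forward implication holds.

(→) Suppose n ≡ 12 (mod 16). Write n = 16j + 12. Then (16j + 12)² = 256j² + 384j + 144 = 16(16j² + 24j + 9) + 0, so n² ≡ 0 (mod 16).

(←) This fails: take n = 0. Then 0² = 0 ≡ 0 (mod 16), yet 0 ≡ 0 (mod 16), not 12.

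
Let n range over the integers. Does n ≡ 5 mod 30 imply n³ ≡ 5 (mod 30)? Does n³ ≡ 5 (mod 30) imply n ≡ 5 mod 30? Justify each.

Both implications hold.

(→) Suppose n ≡ 5 mod 30. Write n = 30j + 5. Then (30j + 5)³ = 27000j³ + 13500j² + 2250j + 125 = 30(900j³ + 450j² + 75j + 4) + 5, so n³ ≡ 5 (mod 30).

(←) Conversely, suppose n³ ≡ 5 (mod 30). The only residue r in {0, …, 29} with r³ ≡ 5 (mod 30) is r = 5, so n ≡ 5 (mod 30).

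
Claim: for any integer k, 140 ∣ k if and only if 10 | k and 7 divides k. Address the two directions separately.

(⟸) This fails: take k = 70. Both 10 ∣ 70 and 7 ∣ 70, yet 70 is not a multiple of 140 (since 70 = 0·140 + 70), so 140 ∤ 70.

(⟹) If 140 ∣ k, write k = 140q. Since 140 = 14·10, k = 10·(14q), so 10 ∣ k; and since 140 = 20·7, k = 7·(20q), so 7 ∣ k.

Not equivalent: only (⇒) holds.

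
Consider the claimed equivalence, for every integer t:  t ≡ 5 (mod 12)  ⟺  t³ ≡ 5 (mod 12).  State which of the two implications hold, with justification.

Both implications hold.

(⇐) Suppose t³ ≡ 5 (mod 12). The only residue r in {0, …, 11} with r³ ≡ 5 (mod 12) is r = 5, so t ≡ 5 (mod 12).

(⇒) Suppose t ≡ 5 (mod 12). Write t = 12j + 5. Then (12j + 5)³ = 1728j³ + 2160j² + 900j + 125 = 12(144j³ + 180j² + 75j + 10) + 5, so t³ ≡ 5 (mod 12).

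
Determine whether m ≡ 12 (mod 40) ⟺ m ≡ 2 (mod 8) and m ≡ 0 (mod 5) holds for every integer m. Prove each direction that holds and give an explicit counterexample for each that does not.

[⇒] This fails: m = 12 gives 12 ≡ 12 (mod 40) but 12 ≡ 4 (mod 8), so the conjunction on the right does not hold.

[⇐] This fails: m = 10 satisfies both congruences on the right (10 ≡ 2 mod 8 and 10 ≡ 0 mod 5) yet 10 ≡ 10 (mod 40), not 12.

Neither implication holds.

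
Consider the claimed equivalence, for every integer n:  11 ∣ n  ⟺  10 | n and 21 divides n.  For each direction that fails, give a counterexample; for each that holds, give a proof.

Both directions fail.

(⟹) This fails: take n = 11. Certainly 11 ∣ 11, but 10 ∤ 11.

(⟸) This fails: take n = 210. Both 10 ∣ 210 and 21 ∣ 210, yet 210 is not a multiple of 11 (since 210 = 19·11 + 1), so 11 ∤ 210.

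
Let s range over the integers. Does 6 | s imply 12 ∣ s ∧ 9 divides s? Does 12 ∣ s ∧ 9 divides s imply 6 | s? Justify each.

Converse. Suppose 12 ∣ s and 9 ∣ s. Any common multiple of 12 and 9 is a multiple of their lcm; here lcm(12, 9) = 12·9/gcd(12, 9) = 108/3 = 36, so 36 ∣ s. Since 6 ∣ 36, it follows that 6 ∣ s.

Forward direction. This fails: take s = 6. Certainly 6 ∣ 6, but 12 ∤ 6.

The forward direction fails; the converse holds.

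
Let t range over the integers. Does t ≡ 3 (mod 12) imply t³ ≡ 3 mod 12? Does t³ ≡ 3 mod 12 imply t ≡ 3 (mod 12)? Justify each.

[⇒] Suppose t ≡ 3 (mod 12). Write t = 12j + 3. Then (12j + 3)³ = 1728j³ + 1296j² + 324j + 27 = 12(144j³ + 108j² + 27j + 2) + 3, so t³ ≡ 3 (mod 12).

[⇐] Conversely, suppose t³ ≡ 3 (mod 12). The only residue r in {0, …, 11} with r³ ≡ 3 (mod 12) is r = 3, so t ≡ 3 (mod 12).

Equivalent; both directions hold.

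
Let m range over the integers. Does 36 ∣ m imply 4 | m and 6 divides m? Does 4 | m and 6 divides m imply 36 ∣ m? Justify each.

(⟹) If 36 ∣ m, write m = 36q. Since 36 = 9·4, m = 4·(9q), so 4 ∣ m; and since 36 = 6·6, m = 6·(6q), so 6 ∣ m.

(⟸) This fails: take m = 12. Both 4 ∣ 12 and 6 ∣ 12, yet 12 is not a multiple of 36 (since 12 = 0·36 + 12), so 36 ∤ 12.

Not equivalent: only (⇒) holds.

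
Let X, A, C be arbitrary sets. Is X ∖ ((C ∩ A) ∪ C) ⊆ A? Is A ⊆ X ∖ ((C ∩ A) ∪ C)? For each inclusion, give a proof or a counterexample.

(⟹) This inclusion fails. Take X = {1}, A = ∅, C = ∅; then 1 ∈ X ∖ ((C ∩ A) ∪ C) but 1 ∉ A.

(⟸) This inclusion fails. Take X = ∅, A = {1}, C = ∅; then 1 ∈ A but 1 ∉ X ∖ ((C ∩ A) ∪ C).

Neither inclusion holds.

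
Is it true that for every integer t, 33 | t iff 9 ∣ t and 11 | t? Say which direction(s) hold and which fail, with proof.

Not equivalent: only (⇐) holds.

(⇒) This fails: take t = 33. Certainly 33 ∣ 33, but 9 ∤ 33.

(⇐) Suppose 9 ∣ t and 11 ∣ t. Any common multiple of 9 and 11 is a multiple of their lcm; here gcd(9, 11) = 1, so lcm(9, 11) = 9·11 = 99, so 99 ∣ t. Since 33 ∣ 99, it follows that 33 ∣ t.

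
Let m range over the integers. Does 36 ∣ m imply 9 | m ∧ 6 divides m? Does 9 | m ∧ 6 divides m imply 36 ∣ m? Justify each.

The forward direction holds; the converse fails.

[⇐] This fails: take m = 18. Both 9 ∣ 18 and 6 ∣ 18, yet 18 is not a multiple of 36 (since 18 = 0·36 + 18), so 36 ∤ 18.

[⇒] If 36 ∣ m, write m = 36q. Since 36 = 4·9, m = 9·(4q), so 9 ∣ m; and since 36 = 6·6, m = 6·(6q), so 6 ∣ m.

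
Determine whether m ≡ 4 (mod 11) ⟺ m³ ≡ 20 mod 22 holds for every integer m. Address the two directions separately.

Not equivalent: only (⇐) holds.

(⇒) This fails: take m = 15. Then 15 ≡ 4 (mod 11), but 15³ = 3375 ≡ 9 (mod 22), not 20.

(⇐) Conversely, the residues r modulo 22 with r³ ≡ 20 (mod 22) are exactly {4}, and each is ≡ 4 (mod 11).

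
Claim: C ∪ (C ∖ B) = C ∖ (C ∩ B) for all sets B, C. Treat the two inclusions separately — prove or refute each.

(⟹) This inclusion fails. Take B = {1}, C = {1}; then 1 ∈ C ∪ (C ∖ B) but 1 ∉ C ∖ (C ∩ B).

(⟸) Let x ∈ C ∖ (C ∩ B). Then x ∈ C and x ∉ B, from which x ∈ C ∪ (C ∖ B).

(⊆) fails; (⊇) holds.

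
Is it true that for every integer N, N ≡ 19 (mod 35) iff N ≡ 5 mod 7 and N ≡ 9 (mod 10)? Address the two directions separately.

(→) This fails: N = 54 gives 54 ≡ 19 (mod 35) but 54 ≡ 4 (mod 10), so the conjunction on the right does not hold.

(←) Conversely, if N ≡ 5 (mod 7) and N ≡ 9 (mod 10), then by the Chinese remainder theorem N ≡ 19 (mod 70). Since 19 ≡ 19 (mod 35) and 35 ∣ 70, we get N ≡ 19 (mod 35).

Only the reverse direction holds.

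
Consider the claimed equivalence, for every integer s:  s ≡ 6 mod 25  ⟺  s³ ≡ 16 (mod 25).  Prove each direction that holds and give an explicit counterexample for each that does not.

Forward direction. Suppose s ≡ 6 mod 25. Write s = 25j + 6. Then (25j + 6)³ = 15625j³ + 11250j² + 2700j + 216 = 25(625j³ + 450j² + 108j + 8) + 16, so s³ ≡ 16 (mod 25).

Converse. Suppose s³ ≡ 16 (mod 25). The only residue r in {0, …, 24} with r³ ≡ 16 (mod 25) is r = 6, so s ≡ 6 (mod 25).

Equivalent; both directions hold.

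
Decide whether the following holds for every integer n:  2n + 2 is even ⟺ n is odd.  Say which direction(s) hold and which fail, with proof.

(←) Suppose n is odd. Since 2 is even, 2n is even for every n, so 2n + 2 has the same parity as 2, which is even. Hence 2n + 2 is even.

(→) This fails: take n = 0. Then 2n + 2 = 2, which is even, yet n = 0 is even, not odd.

(⇒) fails; (⇐) holds.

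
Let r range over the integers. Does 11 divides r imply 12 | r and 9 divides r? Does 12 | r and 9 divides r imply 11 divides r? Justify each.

(⇒) This fails: take r = 11. Certainly 11 ∣ 11, but 12 ∤ 11.

(⇐) This fails: take r = 36. Both 12 ∣ 36 and 9 ∣ 36, yet 36 is not a multiple of 11 (since 36 = 3·11 + 3), so 11 ∤ 36.

Both directions fail.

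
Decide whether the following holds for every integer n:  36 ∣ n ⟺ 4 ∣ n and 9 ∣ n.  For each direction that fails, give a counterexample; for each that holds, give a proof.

Both directions hold; the statement is true.

Forward direction. If 36 ∣ n, write n = 36q. Since 36 = 9·4, n = 4·(9q), so 4 ∣ n; and since 36 = 4·9, n = 9·(4q), so 9 ∣ n.

Converse. Suppose 4 ∣ n and 9 ∣ n. Any common multiple of 4 and 9 is a multiple of their lcm; here gcd(4, 9) = 1, so lcm(4, 9) = 4·9 = 36, so 36 ∣ n.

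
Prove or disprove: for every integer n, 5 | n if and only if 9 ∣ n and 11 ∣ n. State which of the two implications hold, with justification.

Both directions fail.

(→) This fails: take n = 5. Certainly 5 ∣ 5, but 9 ∤ 5.

(←) This fails: take n = 99. Both 9 ∣ 99 and 11 ∣ 99, yet 99 is not a multiple of 5 (since 99 = 19·5 + 4), so 5 ∤ 99.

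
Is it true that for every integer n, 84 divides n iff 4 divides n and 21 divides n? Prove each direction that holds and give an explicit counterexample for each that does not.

The biconditional holds.

[⇐] Suppose 4 ∣ n and 21 ∣ n. Any common multiple of 4 and 21 is a multiple of their lcm; here gcd(4, 21) = 1, so lcm(4, 21) = 4·21 = 84, so 84 ∣ n.

[⇒] If 84 ∣ n, write n = 84q. Since 84 = 21·4, n = 4·(21q), so 4 ∣ n; and since 84 = 4·21, n = 21·(4q), so 21 ∣ n.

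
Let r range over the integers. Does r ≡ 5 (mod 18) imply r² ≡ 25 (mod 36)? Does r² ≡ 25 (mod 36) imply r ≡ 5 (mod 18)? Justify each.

Not equivalent: only (⇒) holds.

(⟸) This fails: take r = 13. Then 13² = 169 ≡ 25 (mod 36), yet 13 ≡ 13 (mod 18), not 5.

(⟹) Suppose r ≡ 5 (mod 18). Working modulo 36, r ∈ {5, 23}; for each such r, r² ≡ 25 (mod 36).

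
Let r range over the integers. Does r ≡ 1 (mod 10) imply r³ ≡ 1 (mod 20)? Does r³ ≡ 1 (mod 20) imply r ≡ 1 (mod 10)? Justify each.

Forward direction. This fails: take r = 11. Then 11 ≡ 1 (mod 10), but 11³ = 1331 ≡ 11 (mod 20), not 1.

Converse. The residues r modulo 20 with r³ ≡ 1 (mod 20) are exactly {1}, and each is ≡ 1 (mod 10).

The forward direction fails; the converse holds.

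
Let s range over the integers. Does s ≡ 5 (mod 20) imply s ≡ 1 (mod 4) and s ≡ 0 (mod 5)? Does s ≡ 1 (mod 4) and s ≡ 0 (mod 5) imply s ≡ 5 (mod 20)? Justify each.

(⇒) Suppose s ≡ 5 (mod 20); write s = 20j + 5. Since 4 ∣ 20, reducing mod 4 gives s ≡ 5 ≡ 1 (mod 4); since 5 ∣ 20, reducing mod 5 gives s ≡ 5 ≡ 0 (mod 5).

(⇐) Conversely, if s ≡ 1 (mod 4) and s ≡ 0 (mod 5), then by the Chinese remainder theorem s ≡ 5 (mod 20). This is exactly s ≡ 5 (mod 20).

Both implications hold.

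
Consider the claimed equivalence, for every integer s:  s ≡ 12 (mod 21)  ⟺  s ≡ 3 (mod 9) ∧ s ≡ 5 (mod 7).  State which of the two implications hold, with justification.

Only the reverse direction holds.

(⇐) If s ≡ 3 (mod 9) and s ≡ 5 (mod 7), then by the Chinese remainder theorem s ≡ 12 (mod 63). Since 12 ≡ 12 (mod 21) and 21 ∣ 63, we get s ≡ 12 (mod 21).

(⇒) This fails: s = 33 gives 33 ≡ 12 (mod 21) but 33 ≡ 6 (mod 9), so the conjunction on the right does not hold.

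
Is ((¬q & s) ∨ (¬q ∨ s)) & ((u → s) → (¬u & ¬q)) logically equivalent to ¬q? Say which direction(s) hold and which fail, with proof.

(⇒) Assume the antecedent. If s is true, the antecedent forces (s = T, q = F, u = F), and ¬q holds there. If s is false, the antecedent forces (s = F, q = F, u = F) or (s = F, q = F, u = T), and ¬q holds there. Either way ¬q holds.

(⇐) This fails. Under s = T, q = F, u = T, the left side is false but the right side is true.

Only the forward direction holds.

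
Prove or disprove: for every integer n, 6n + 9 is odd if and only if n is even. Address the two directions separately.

(⇒) fails; (⇐) holds.

(⟹) This fails: take n = 3. Then 6n + 9 = 27, which is odd, yet n = 3 is odd, not even.

(⟸) Suppose n is even. Since 6 is even, 6n is even for every n, so 6n + 9 has the same parity as 9, which is odd. Hence 6n + 9 is odd.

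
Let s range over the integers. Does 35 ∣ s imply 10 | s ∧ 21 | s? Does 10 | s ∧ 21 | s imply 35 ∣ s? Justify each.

[⇒] This fails: take s = 35. Certainly 35 ∣ 35, but 10 ∤ 35.

[⇐] Suppose 10 ∣ s and 21 ∣ s. Any common multiple of 10 and 21 is a multiple of their lcm; here gcd(10, 21) = 1, so lcm(10, 21) = 10·21 = 210, so 210 ∣ s. Since 35 ∣ 210, it follows that 35 ∣ s.

(⇒) fails; (⇐) holds.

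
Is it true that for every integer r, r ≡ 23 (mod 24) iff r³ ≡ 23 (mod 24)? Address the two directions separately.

(⇒) Suppose r ≡ 23 (mod 24). Write r = 24j + 23. Then (24j + 23)³ = 13824j³ + 39744j² + 38088j + 12167 = 24(576j³ + 1656j² + 1587j + 506) + 23, so r³ ≡ 23 (mod 24).

(⇐) Conversely, suppose r³ ≡ 23 (mod 24). The only residue r in {0, …, 23} with r³ ≡ 23 (mod 24) is r = 23, so r ≡ 23 (mod 24).

Both implications hold.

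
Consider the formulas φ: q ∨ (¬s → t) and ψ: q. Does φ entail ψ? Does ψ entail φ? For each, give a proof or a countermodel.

(⟸) Assume the antecedent. If t is true, q ∨ (¬s → t) reduces to true regardless of the other variables. If t is false, the antecedent forces (t = F, s = F, q = T) or (t = F, s = T, q = T), and q ∨ (¬s → t) holds there. Either way q ∨ (¬s → t) holds.

(⟹) This fails. Under t = T, s = F, q = F, the left side is true but the right side is false.

The forward direction fails; the converse holds.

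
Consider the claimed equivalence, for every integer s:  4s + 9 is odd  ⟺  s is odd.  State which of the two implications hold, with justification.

[⇐] Suppose s is odd. Since 4 is even, 4s is even for every s, so 4s + 9 has the same parity as 9, which is odd. Hence 4s + 9 is odd.

[⇒] This fails: take s = 2. Then 4s + 9 = 17, which is odd, yet s = 2 is even, not odd.

Only the converse holds.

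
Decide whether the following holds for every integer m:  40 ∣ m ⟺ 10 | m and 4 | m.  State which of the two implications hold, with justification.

Only the forward implication holds.

Converse. This fails: take m = 20. Both 10 ∣ 20 and 4 ∣ 20, yet 20 is not a multiple of 40 (since 20 = 0·40 + 20), so 40 ∤ 20.

Forward direction. If 40 ∣ m, write m = 40q. Since 40 = 4·10, m = 10·(4q), so 10 ∣ m; and since 40 = 10·4, m = 4·(10q), so 4 ∣ m.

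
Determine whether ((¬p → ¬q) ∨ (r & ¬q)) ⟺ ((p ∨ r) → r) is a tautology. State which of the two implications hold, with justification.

(⟹) This fails. Under r = F, q = F, p = T, the left side is true but the right side is false.

(⟸) This fails. Under r = F, q = T, p = F, the left side is false but the right side is true.

Neither implication holds.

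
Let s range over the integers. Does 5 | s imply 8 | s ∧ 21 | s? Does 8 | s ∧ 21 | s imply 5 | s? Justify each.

(⟹) This fails: take s = 5. Certainly 5 ∣ 5, but 8 ∤ 5.

(⟸) This fails: take s = 168. Both 8 ∣ 168 and 21 ∣ 168, yet 168 is not a multiple of 5 (since 168 = 33·5 + 3), so 5 ∤ 168.

Neither implication holds.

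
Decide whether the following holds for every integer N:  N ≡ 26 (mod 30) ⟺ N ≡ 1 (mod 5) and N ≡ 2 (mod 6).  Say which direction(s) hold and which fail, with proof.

Equivalent; both directions hold.

[⇒] Suppose N ≡ 26 (mod 30); write N = 30j + 26. Since 5 ∣ 30, reducing mod 5 gives N ≡ 26 ≡ 1 (mod 5); since 6 ∣ 30, reducing mod 6 gives N ≡ 26 ≡ 2 (mod 6).

[⇐] Conversely, if N ≡ 1 (mod 5) and N ≡ 2 (mod 6), then by the Chinese remainder theorem N ≡ 26 (mod 30). This is exactly N ≡ 26 (mod 30).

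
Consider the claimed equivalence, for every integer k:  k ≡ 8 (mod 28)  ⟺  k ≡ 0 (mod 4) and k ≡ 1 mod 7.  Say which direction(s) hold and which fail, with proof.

[⇒] Suppose k ≡ 8 (mod 28); write k = 28j + 8. Since 4 ∣ 28, reducing mod 4 gives k ≡ 8 ≡ 0 (mod 4); since 7 ∣ 28, reducing mod 7 gives k ≡ 8 ≡ 1 (mod 7).

[⇐] Conversely, if k ≡ 0 (mod 4) and k ≡ 1 (mod 7), then by the Chinese remainder theorem k ≡ 8 (mod 28). This is exactly k ≡ 8 (mod 28).

Both directions hold.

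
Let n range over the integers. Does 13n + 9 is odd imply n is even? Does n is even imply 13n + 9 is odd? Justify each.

Forward direction. Suppose 13n + 9 is odd. Since 13 is odd, 13n and n have the same parity, so 13n + 9 ≡ n + 9 (mod 2). As 9 is odd, 13n + 9 is odd exactly when n is even. Thus n is even.

Converse. Suppose n is even; write n = 2j. Then 13n + 9 = 13·(2j) + 9 = 2·13j + 9, which is odd.

Equivalent; both directions hold.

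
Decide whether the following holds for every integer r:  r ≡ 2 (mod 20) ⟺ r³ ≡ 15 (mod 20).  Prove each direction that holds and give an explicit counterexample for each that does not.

Both directions fail.

(→) This fails: take r = 2. Then 2 ≡ 2 (mod 20), but 2³ = 8 ≡ 8 (mod 20), not 15.

(←) This fails: take r = 15. Then 15³ = 3375 ≡ 15 (mod 20), yet 15 ≡ 15 (mod 20), not 2.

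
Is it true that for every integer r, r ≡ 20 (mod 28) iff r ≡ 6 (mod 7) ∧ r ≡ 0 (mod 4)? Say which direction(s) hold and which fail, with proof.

The biconditional holds.

(⟹) Suppose r ≡ 20 (mod 28); write r = 28j + 20. Since 7 ∣ 28, reducing mod 7 gives r ≡ 20 ≡ 6 (mod 7); since 4 ∣ 28, reducing mod 4 gives r ≡ 20 ≡ 0 (mod 4).

(⟸) Conversely, if r ≡ 6 (mod 7) and r ≡ 0 (mod 4), then by the Chinese remainder theorem r ≡ 20 (mod 28). This is exactly r ≡ 20 (mod 28).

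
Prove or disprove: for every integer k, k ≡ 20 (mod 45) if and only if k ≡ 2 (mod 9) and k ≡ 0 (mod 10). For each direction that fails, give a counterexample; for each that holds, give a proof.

Only the reverse direction holds.

[⇒] This fails: k = 65 gives 65 ≡ 20 (mod 45) but 65 ≡ 5 (mod 10), so the conjunction on the right does not hold.

[⇐] Conversely, if k ≡ 2 (mod 9) and k ≡ 0 (mod 10), then by the Chinese remainder theorem k ≡ 20 (mod 90). Since 20 ≡ 20 (mod 45) and 45 ∣ 90, we get k ≡ 20 (mod 45).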